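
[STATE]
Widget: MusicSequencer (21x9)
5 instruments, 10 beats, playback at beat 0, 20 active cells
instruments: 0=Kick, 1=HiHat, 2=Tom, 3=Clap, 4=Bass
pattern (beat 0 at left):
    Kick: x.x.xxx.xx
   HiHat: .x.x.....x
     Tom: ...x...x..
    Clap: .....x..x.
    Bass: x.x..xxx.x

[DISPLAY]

      ▼123456789     
  Kick█·█·███·██     
 HiHat·█·█·····█     
   Tom···█···█··     
  Clap·····█··█·     
  Bass█·█··███·█     
                     
                     
                     


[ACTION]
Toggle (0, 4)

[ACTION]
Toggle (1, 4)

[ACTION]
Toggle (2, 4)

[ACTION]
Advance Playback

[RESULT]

      0▼23456789     
  Kick█·█··██·██     
 HiHat·█·██····█     
   Tom···██··█··     
  Clap·····█··█·     
  Bass█·█··███·█     
                     
                     
                     


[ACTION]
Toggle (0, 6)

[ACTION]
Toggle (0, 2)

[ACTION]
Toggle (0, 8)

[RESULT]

      0▼23456789     
  Kick█····█···█     
 HiHat·█·██····█     
   Tom···██··█··     
  Clap·····█··█·     
  Bass█·█··███·█     
                     
                     
                     


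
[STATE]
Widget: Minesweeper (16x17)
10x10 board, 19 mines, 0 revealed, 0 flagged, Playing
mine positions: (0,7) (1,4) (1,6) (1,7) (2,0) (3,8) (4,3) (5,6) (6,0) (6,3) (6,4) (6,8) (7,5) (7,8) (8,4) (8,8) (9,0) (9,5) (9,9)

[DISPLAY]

■■■■■■■■■■      
■■■■■■■■■■      
■■■■■■■■■■      
■■■■■■■■■■      
■■■■■■■■■■      
■■■■■■■■■■      
■■■■■■■■■■      
■■■■■■■■■■      
■■■■■■■■■■      
■■■■■■■■■■      
                
                
                
                
                
                
                


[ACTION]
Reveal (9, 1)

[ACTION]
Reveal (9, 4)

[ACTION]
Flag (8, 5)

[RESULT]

■■■■■■■■■■      
■■■■■■■■■■      
■■■■■■■■■■      
■■■■■■■■■■      
■■■■■■■■■■      
■■■■■■■■■■      
■■■■■■■■■■      
■■■■■■■■■■      
■■■■■⚑■■■■      
■1■■2■■■■■      
                
                
                
                
                
                
                


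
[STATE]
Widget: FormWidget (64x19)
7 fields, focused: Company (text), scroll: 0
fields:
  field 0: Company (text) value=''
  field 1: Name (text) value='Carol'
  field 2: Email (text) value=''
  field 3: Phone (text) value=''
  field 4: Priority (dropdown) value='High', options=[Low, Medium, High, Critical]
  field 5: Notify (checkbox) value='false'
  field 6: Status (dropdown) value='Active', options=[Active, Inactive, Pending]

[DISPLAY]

> Company:    [                                                ]
  Name:       [Carol                                           ]
  Email:      [                                                ]
  Phone:      [                                                ]
  Priority:   [High                                           ▼]
  Notify:     [ ]                                               
  Status:     [Active                                         ▼]
                                                                
                                                                
                                                                
                                                                
                                                                
                                                                
                                                                
                                                                
                                                                
                                                                
                                                                
                                                                


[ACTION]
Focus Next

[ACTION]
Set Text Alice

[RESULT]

  Company:    [                                                ]
> Name:       [Alice                                           ]
  Email:      [                                                ]
  Phone:      [                                                ]
  Priority:   [High                                           ▼]
  Notify:     [ ]                                               
  Status:     [Active                                         ▼]
                                                                
                                                                
                                                                
                                                                
                                                                
                                                                
                                                                
                                                                
                                                                
                                                                
                                                                
                                                                


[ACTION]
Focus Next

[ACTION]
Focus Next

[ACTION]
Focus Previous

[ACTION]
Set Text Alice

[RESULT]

  Company:    [                                                ]
  Name:       [Alice                                           ]
> Email:      [Alice                                           ]
  Phone:      [                                                ]
  Priority:   [High                                           ▼]
  Notify:     [ ]                                               
  Status:     [Active                                         ▼]
                                                                
                                                                
                                                                
                                                                
                                                                
                                                                
                                                                
                                                                
                                                                
                                                                
                                                                
                                                                


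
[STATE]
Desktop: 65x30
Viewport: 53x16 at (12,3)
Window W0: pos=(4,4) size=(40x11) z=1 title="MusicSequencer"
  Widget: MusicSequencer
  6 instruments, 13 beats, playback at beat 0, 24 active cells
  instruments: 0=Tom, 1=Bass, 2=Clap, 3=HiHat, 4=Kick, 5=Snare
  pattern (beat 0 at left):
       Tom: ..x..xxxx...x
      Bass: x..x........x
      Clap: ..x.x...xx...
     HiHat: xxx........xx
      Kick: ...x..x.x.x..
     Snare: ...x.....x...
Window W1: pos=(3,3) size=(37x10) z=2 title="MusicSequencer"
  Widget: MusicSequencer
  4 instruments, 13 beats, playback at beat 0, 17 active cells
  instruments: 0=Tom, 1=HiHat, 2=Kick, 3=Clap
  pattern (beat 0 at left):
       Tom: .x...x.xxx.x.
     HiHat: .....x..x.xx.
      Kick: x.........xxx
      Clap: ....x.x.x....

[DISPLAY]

━━━━━━━━━━━━━━━━━━━━━━━━━━━┓                         
quencer                    ┃━━━┓                     
───────────────────────────┨   ┃                     
23456789012                ┃───┨                     
···█·███·█·                ┃   ┃                     
···█··█·██·                ┃   ┃                     
········███                ┃   ┃                     
··█·█·█····                ┃   ┃                     
                           ┃   ┃                     
━━━━━━━━━━━━━━━━━━━━━━━━━━━┛   ┃                     
··█·····█···                   ┃                     
━━━━━━━━━━━━━━━━━━━━━━━━━━━━━━━┛                     
                                                     
                                                     
                                                     
                                                     


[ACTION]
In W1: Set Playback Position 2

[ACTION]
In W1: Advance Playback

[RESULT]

━━━━━━━━━━━━━━━━━━━━━━━━━━━┓                         
quencer                    ┃━━━┓                     
───────────────────────────┨   ┃                     
2▼456789012                ┃───┨                     
···█·███·█·                ┃   ┃                     
···█··█·██·                ┃   ┃                     
········███                ┃   ┃                     
··█·█·█····                ┃   ┃                     
                           ┃   ┃                     
━━━━━━━━━━━━━━━━━━━━━━━━━━━┛   ┃                     
··█·····█···                   ┃                     
━━━━━━━━━━━━━━━━━━━━━━━━━━━━━━━┛                     
                                                     
                                                     
                                                     
                                                     


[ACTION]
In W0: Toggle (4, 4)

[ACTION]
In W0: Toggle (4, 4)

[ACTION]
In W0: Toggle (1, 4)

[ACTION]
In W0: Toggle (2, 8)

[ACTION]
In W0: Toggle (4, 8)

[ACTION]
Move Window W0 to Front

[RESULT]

━━━━━━━━━━━━━━━━━━━━━━━━━━━┓                         
━━━━━━━━━━━━━━━━━━━━━━━━━━━━━━━┓                     
equencer                       ┃                     
───────────────────────────────┨                     
123456789012                   ┃                     
·█··████···█                   ┃                     
··██·······█                   ┃                     
·█·█····█···                   ┃                     
██········██                   ┃                     
··█··█···█··                   ┃                     
··█·····█···                   ┃                     
━━━━━━━━━━━━━━━━━━━━━━━━━━━━━━━┛                     
                                                     
                                                     
                                                     
                                                     


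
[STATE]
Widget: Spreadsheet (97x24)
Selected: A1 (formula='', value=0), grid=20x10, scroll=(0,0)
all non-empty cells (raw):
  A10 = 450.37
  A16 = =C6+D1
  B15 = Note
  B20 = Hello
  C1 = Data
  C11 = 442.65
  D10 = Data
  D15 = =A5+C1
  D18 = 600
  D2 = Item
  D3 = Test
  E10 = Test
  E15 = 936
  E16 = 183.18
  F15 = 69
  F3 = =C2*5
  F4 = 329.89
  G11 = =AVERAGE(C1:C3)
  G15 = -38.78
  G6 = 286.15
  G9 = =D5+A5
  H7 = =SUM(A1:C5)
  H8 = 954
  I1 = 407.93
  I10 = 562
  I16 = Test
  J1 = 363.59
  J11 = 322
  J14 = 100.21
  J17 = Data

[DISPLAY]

A1:                                                                                              
       A       B       C       D       E       F       G       H       I       J                 
-------------------------------------------------------------------------------------------------
  1      [0]       0Data           0       0       0       0       0  407.93  363.59             
  2        0       0       0Item           0       0       0       0       0       0             
  3        0       0       0Test           0       0       0       0       0       0             
  4        0       0       0       0       0  329.89       0       0       0       0             
  5        0       0       0       0       0       0       0       0       0       0             
  6        0       0       0       0       0       0  286.15       0       0       0             
  7        0       0       0       0       0       0       0       0       0       0             
  8        0       0       0       0       0       0       0     954       0       0             
  9        0       0       0       0       0       0       0       0       0       0             
 10   450.37       0       0Data    Test           0       0       0     562       0             
 11        0       0  442.65       0       0       0       0       0       0     322             
 12        0       0       0       0       0       0       0       0       0       0             
 13        0       0       0       0       0       0       0       0       0       0             
 14        0       0       0       0       0       0       0       0       0  100.21             
 15        0Note           0#ERR!        936      69  -38.78       0       0       0             
 16        0       0       0       0  183.18       0       0       0Test           0             
 17        0       0       0       0       0       0       0       0       0Data                 
 18        0       0       0     600       0       0       0       0       0       0             
 19        0       0       0       0       0       0       0       0       0       0             
 20        0Hello          0       0       0       0       0       0       0       0             
                                                                                                 


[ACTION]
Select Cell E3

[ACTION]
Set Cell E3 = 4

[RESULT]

E3: 4                                                                                            
       A       B       C       D       E       F       G       H       I       J                 
-------------------------------------------------------------------------------------------------
  1        0       0Data           0       0       0       0       0  407.93  363.59             
  2        0       0       0Item           0       0       0       0       0       0             
  3        0       0       0Test         [4]       0       0       0       0       0             
  4        0       0       0       0       0  329.89       0       0       0       0             
  5        0       0       0       0       0       0       0       0       0       0             
  6        0       0       0       0       0       0  286.15       0       0       0             
  7        0       0       0       0       0       0       0       0       0       0             
  8        0       0       0       0       0       0       0     954       0       0             
  9        0       0       0       0       0       0       0       0       0       0             
 10   450.37       0       0Data    Test           0       0       0     562       0             
 11        0       0  442.65       0       0       0       0       0       0     322             
 12        0       0       0       0       0       0       0       0       0       0             
 13        0       0       0       0       0       0       0       0       0       0             
 14        0       0       0       0       0       0       0       0       0  100.21             
 15        0Note           0#ERR!        936      69  -38.78       0       0       0             
 16        0       0       0       0  183.18       0       0       0Test           0             
 17        0       0       0       0       0       0       0       0       0Data                 
 18        0       0       0     600       0       0       0       0       0       0             
 19        0       0       0       0       0       0       0       0       0       0             
 20        0Hello          0       0       0       0       0       0       0       0             
                                                                                                 


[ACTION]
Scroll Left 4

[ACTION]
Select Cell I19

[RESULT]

I19:                                                                                             
       A       B       C       D       E       F       G       H       I       J                 
-------------------------------------------------------------------------------------------------
  1        0       0Data           0       0       0       0       0  407.93  363.59             
  2        0       0       0Item           0       0       0       0       0       0             
  3        0       0       0Test           4       0       0       0       0       0             
  4        0       0       0       0       0  329.89       0       0       0       0             
  5        0       0       0       0       0       0       0       0       0       0             
  6        0       0       0       0       0       0  286.15       0       0       0             
  7        0       0       0       0       0       0       0       0       0       0             
  8        0       0       0       0       0       0       0     954       0       0             
  9        0       0       0       0       0       0       0       0       0       0             
 10   450.37       0       0Data    Test           0       0       0     562       0             
 11        0       0  442.65       0       0       0       0       0       0     322             
 12        0       0       0       0       0       0       0       0       0       0             
 13        0       0       0       0       0       0       0       0       0       0             
 14        0       0       0       0       0       0       0       0       0  100.21             
 15        0Note           0#ERR!        936      69  -38.78       0       0       0             
 16        0       0       0       0  183.18       0       0       0Test           0             
 17        0       0       0       0       0       0       0       0       0Data                 
 18        0       0       0     600       0       0       0       0       0       0             
 19        0       0       0       0       0       0       0       0     [0]       0             
 20        0Hello          0       0       0       0       0       0       0       0             
                                                                                                 


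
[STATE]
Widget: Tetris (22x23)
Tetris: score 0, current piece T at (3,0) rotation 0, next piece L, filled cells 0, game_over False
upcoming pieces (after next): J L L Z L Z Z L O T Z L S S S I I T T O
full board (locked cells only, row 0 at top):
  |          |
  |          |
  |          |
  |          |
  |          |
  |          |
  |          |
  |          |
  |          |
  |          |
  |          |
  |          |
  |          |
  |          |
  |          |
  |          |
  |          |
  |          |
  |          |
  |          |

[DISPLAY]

    ▒     │Next:      
   ▒▒▒    │  ▒        
          │▒▒▒        
          │           
          │           
          │           
          │Score:     
          │0          
          │           
          │           
          │           
          │           
          │           
          │           
          │           
          │           
          │           
          │           
          │           
          │           
          │           
          │           
          │           


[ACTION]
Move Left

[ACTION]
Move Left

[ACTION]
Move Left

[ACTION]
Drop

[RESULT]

          │Next:      
 ▒        │  ▒        
▒▒▒       │▒▒▒        
          │           
          │           
          │           
          │Score:     
          │0          
          │           
          │           
          │           
          │           
          │           
          │           
          │           
          │           
          │           
          │           
          │           
          │           
          │           
          │           
          │           


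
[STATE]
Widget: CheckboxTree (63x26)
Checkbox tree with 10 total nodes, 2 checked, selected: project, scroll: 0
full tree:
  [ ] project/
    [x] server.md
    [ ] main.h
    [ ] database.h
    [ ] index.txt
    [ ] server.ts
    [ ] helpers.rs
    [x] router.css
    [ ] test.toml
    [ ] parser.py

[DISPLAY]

>[-] project/                                                  
   [x] server.md                                               
   [ ] main.h                                                  
   [ ] database.h                                              
   [ ] index.txt                                               
   [ ] server.ts                                               
   [ ] helpers.rs                                              
   [x] router.css                                              
   [ ] test.toml                                               
   [ ] parser.py                                               
                                                               
                                                               
                                                               
                                                               
                                                               
                                                               
                                                               
                                                               
                                                               
                                                               
                                                               
                                                               
                                                               
                                                               
                                                               
                                                               


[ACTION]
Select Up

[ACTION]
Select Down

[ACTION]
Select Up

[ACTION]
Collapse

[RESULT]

>[-] project/                                                  
                                                               
                                                               
                                                               
                                                               
                                                               
                                                               
                                                               
                                                               
                                                               
                                                               
                                                               
                                                               
                                                               
                                                               
                                                               
                                                               
                                                               
                                                               
                                                               
                                                               
                                                               
                                                               
                                                               
                                                               
                                                               


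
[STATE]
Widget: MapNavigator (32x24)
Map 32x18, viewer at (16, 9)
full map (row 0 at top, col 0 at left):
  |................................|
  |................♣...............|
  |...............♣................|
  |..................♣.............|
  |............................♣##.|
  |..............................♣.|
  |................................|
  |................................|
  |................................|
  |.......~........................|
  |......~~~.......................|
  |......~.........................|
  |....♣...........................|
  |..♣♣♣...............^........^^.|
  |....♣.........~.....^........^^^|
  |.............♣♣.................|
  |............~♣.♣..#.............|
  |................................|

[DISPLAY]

                                
                                
                                
................................
................♣...............
...............♣................
..................♣.............
............................♣##.
..............................♣.
................................
................................
................................
.......~........@...............
......~~~.......................
......~.........................
....♣...........................
..♣♣♣...............^........^^.
....♣.........~.....^........^^^
.............♣♣.................
............~♣.♣..#.............
................................
                                
                                
                                


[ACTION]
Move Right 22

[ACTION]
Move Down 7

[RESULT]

.............♣##.               
...............♣.               
.................               
.................               
.................               
.................               
.................               
.................               
.................               
.....^........^^.               
.....^........^^^               
.................               
♣..#............@               
.................               
                                
                                
                                
                                
                                
                                
                                
                                
                                
                                


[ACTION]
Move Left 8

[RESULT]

.....................♣##.       
.......................♣.       
.........................       
.........................       
.........................       
~........................       
~~.......................       
.........................       
.........................       
.............^........^^.       
.......~.....^........^^^       
......♣♣.................       
.....~♣.♣..#....@........       
.........................       
                                
                                
                                
                                
                                
                                
                                
                                
                                
                                


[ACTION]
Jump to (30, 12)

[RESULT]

..................              
..♣...............              
.♣................              
....♣.............              
..............♣##.              
................♣.              
..................              
..................              
..................              
..................              
..................              
..................              
................@.              
......^........^^.              
~.....^........^^^              
♣.................              
.♣..#.............              
..................              
                                
                                
                                
                                
                                
                                


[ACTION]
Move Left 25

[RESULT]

           .....................
           ................♣....
           ...............♣.....
           ..................♣..
           .....................
           .....................
           .....................
           .....................
           .....................
           .......~.............
           ......~~~............
           ......~..............
           ....♣@...............
           ..♣♣♣...............^
           ....♣.........~.....^
           .............♣♣......
           ............~♣.♣..#..
           .....................
                                
                                
                                
                                
                                
                                


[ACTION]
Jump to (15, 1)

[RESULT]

                                
                                
                                
                                
                                
                                
                                
                                
                                
                                
                                
 ...............................
 ...............@♣..............
 ...............♣...............
 ..................♣............
 ............................♣##
 ..............................♣
 ...............................
 ...............................
 ...............................
 .......~.......................
 ......~~~......................
 ......~........................
 ....♣..........................


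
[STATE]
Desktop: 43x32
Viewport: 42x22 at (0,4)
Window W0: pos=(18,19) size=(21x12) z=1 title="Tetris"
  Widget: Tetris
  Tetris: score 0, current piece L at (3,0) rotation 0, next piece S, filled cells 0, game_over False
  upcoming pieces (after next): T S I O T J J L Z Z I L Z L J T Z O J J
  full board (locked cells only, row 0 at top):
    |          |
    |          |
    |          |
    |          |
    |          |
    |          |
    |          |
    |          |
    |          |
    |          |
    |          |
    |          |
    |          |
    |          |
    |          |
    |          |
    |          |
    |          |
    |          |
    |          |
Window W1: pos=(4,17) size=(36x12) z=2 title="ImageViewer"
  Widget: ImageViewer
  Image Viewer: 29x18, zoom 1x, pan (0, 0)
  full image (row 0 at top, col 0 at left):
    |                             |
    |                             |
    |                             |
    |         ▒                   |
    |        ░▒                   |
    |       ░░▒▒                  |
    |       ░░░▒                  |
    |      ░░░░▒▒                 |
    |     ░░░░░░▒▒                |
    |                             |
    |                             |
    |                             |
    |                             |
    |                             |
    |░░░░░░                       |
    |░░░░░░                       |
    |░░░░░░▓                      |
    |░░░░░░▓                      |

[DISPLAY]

                                          
                                          
                                          
                                          
                                          
                                          
                                          
                                          
                                          
                                          
                                          
                                          
                                          
    ┏━━━━━━━━━━━━━━━━━━━━━━━━━━━━━━━━━━┓  
    ┃ ImageViewer                      ┃  
    ┠──────────────────────────────────┨  
    ┃                                  ┃  
    ┃                                  ┃  
    ┃                                  ┃  
    ┃         ▒                        ┃  
    ┃        ░▒                        ┃  
    ┃       ░░▒▒                       ┃  


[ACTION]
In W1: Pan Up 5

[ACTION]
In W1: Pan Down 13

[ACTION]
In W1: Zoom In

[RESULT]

                                          
                                          
                                          
                                          
                                          
                                          
                                          
                                          
                                          
                                          
                                          
                                          
                                          
    ┏━━━━━━━━━━━━━━━━━━━━━━━━━━━━━━━━━━┓  
    ┃ ImageViewer                      ┃  
    ┠──────────────────────────────────┨  
    ┃              ░░░░░░▒▒            ┃  
    ┃            ░░░░░░░░▒▒▒▒          ┃  
    ┃            ░░░░░░░░▒▒▒▒          ┃  
    ┃          ░░░░░░░░░░░░▒▒▒▒        ┃  
    ┃          ░░░░░░░░░░░░▒▒▒▒        ┃  
    ┃                                  ┃  


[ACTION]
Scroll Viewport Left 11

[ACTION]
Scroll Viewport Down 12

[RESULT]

                                          
                                          
                                          
                                          
                                          
                                          
                                          
    ┏━━━━━━━━━━━━━━━━━━━━━━━━━━━━━━━━━━┓  
    ┃ ImageViewer                      ┃  
    ┠──────────────────────────────────┨  
    ┃              ░░░░░░▒▒            ┃  
    ┃            ░░░░░░░░▒▒▒▒          ┃  
    ┃            ░░░░░░░░▒▒▒▒          ┃  
    ┃          ░░░░░░░░░░░░▒▒▒▒        ┃  
    ┃          ░░░░░░░░░░░░▒▒▒▒        ┃  
    ┃                                  ┃  
    ┃                                  ┃  
    ┃                                  ┃  
    ┗━━━━━━━━━━━━━━━━━━━━━━━━━━━━━━━━━━┛  
                  ┃          │0       ┃   
                  ┗━━━━━━━━━━━━━━━━━━━┛   
                                          


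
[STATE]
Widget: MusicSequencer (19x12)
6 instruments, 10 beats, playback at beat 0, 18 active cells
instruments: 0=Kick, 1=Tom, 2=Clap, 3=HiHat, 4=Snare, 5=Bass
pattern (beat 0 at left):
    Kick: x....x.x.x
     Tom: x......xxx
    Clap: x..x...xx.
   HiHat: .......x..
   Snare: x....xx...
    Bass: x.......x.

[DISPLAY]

      ▼123456789   
  Kick█····█·█·█   
   Tom█······███   
  Clap█··█···██·   
 HiHat·······█··   
 Snare█····██···   
  Bass█·······█·   
                   
                   
                   
                   
                   


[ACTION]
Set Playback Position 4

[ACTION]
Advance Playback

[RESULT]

      01234▼6789   
  Kick█····█·█·█   
   Tom█······███   
  Clap█··█···██·   
 HiHat·······█··   
 Snare█····██···   
  Bass█·······█·   
                   
                   
                   
                   
                   


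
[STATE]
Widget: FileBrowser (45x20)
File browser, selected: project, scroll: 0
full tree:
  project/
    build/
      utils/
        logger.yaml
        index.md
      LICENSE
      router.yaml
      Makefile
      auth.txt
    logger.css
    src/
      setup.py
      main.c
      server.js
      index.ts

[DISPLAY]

> [-] project/                               
    [+] build/                               
    logger.css                               
    [+] src/                                 
                                             
                                             
                                             
                                             
                                             
                                             
                                             
                                             
                                             
                                             
                                             
                                             
                                             
                                             
                                             
                                             


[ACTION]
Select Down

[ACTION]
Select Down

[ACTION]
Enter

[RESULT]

  [-] project/                               
    [+] build/                               
  > logger.css                               
    [+] src/                                 
                                             
                                             
                                             
                                             
                                             
                                             
                                             
                                             
                                             
                                             
                                             
                                             
                                             
                                             
                                             
                                             


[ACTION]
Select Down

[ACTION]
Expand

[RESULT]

  [-] project/                               
    [+] build/                               
    logger.css                               
  > [-] src/                                 
      setup.py                               
      main.c                                 
      server.js                              
      index.ts                               
                                             
                                             
                                             
                                             
                                             
                                             
                                             
                                             
                                             
                                             
                                             
                                             


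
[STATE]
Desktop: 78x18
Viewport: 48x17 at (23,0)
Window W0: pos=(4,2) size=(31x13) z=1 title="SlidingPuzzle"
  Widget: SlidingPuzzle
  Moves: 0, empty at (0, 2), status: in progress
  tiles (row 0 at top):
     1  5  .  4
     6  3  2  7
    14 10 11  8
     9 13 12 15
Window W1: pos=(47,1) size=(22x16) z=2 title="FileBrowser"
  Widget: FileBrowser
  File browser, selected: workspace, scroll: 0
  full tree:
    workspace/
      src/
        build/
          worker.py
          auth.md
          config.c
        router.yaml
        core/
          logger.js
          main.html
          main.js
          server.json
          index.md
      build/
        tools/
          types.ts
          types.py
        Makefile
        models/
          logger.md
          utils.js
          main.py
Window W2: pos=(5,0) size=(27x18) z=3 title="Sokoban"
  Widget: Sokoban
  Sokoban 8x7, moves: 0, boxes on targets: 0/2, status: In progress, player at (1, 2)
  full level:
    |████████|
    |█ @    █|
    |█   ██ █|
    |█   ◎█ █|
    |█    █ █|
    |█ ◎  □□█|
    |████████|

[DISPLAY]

━━━━━━━━┓                                       
        ┃               ┏━━━━━━━━━━━━━━━━━━━━┓  
────────┨━━┓            ┃ FileBrowser        ┃  
        ┃  ┃            ┠────────────────────┨  
        ┃──┨            ┃> [-] workspace/    ┃  
        ┃  ┃            ┃    [+] src/        ┃  
        ┃  ┃            ┃    [+] build/      ┃  
        ┃  ┃            ┃                    ┃  
        ┃  ┃            ┃                    ┃  
        ┃  ┃            ┃                    ┃  
        ┃  ┃            ┃                    ┃  
        ┃  ┃            ┃                    ┃  
        ┃  ┃            ┃                    ┃  
        ┃  ┃            ┃                    ┃  
        ┃━━┛            ┃                    ┃  
        ┃               ┃                    ┃  
        ┃               ┗━━━━━━━━━━━━━━━━━━━━┛  


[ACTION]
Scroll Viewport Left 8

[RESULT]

━━━━━━━━━━━━━━━━┓                               
                ┃               ┏━━━━━━━━━━━━━━━
────────────────┨━━┓            ┃ FileBrowser   
                ┃  ┃            ┠───────────────
                ┃──┨            ┃> [-] workspace
                ┃  ┃            ┃    [+] src/   
                ┃  ┃            ┃    [+] build/ 
                ┃  ┃            ┃               
                ┃  ┃            ┃               
                ┃  ┃            ┃               
 0/2            ┃  ┃            ┃               
                ┃  ┃            ┃               
                ┃  ┃            ┃               
                ┃  ┃            ┃               
                ┃━━┛            ┃               
                ┃               ┃               
                ┃               ┗━━━━━━━━━━━━━━━


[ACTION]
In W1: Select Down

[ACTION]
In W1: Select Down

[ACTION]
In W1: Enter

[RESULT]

━━━━━━━━━━━━━━━━┓                               
                ┃               ┏━━━━━━━━━━━━━━━
────────────────┨━━┓            ┃ FileBrowser   
                ┃  ┃            ┠───────────────
                ┃──┨            ┃  [-] workspace
                ┃  ┃            ┃    [+] src/   
                ┃  ┃            ┃  > [-] build/ 
                ┃  ┃            ┃      [+] tools
                ┃  ┃            ┃      Makefile 
                ┃  ┃            ┃      [+] model
 0/2            ┃  ┃            ┃               
                ┃  ┃            ┃               
                ┃  ┃            ┃               
                ┃  ┃            ┃               
                ┃━━┛            ┃               
                ┃               ┃               
                ┃               ┗━━━━━━━━━━━━━━━


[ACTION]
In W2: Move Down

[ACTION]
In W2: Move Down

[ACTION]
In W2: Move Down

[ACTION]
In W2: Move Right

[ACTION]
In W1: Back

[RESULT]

━━━━━━━━━━━━━━━━┓                               
                ┃               ┏━━━━━━━━━━━━━━━
────────────────┨━━┓            ┃ FileBrowser   
                ┃  ┃            ┠───────────────
                ┃──┨            ┃> [+] workspace
                ┃  ┃            ┃               
                ┃  ┃            ┃               
                ┃  ┃            ┃               
                ┃  ┃            ┃               
                ┃  ┃            ┃               
 0/2            ┃  ┃            ┃               
                ┃  ┃            ┃               
                ┃  ┃            ┃               
                ┃  ┃            ┃               
                ┃━━┛            ┃               
                ┃               ┃               
                ┃               ┗━━━━━━━━━━━━━━━
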